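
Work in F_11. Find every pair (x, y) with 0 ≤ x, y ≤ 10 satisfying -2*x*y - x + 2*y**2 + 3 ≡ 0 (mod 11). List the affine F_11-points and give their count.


Affine F_11-points: {(0, 2), (0, 9), (3, 0), (3, 3), (6, 7), (6, 10), (9, 1), (9, 8), (10, 4), (10, 6)}; count = 10.

For each of the 121 pairs (x, y) ∈ F_11², evaluate f(x, y) mod 11. Record the zeros.
  x = 0: [0↦3, 1↦5, 2↦0, 3↦10, 4↦2, 5↦9, 6↦9, 7↦2, 8↦10, 9↦0, 10↦5]  zeros at y ∈ {2, 9}
  x = 1: [0↦2, 1↦2, 2↦6, 3↦3, 4↦4, 5↦9, 6↦7, 7↦9, 8↦4, 9↦3, 10↦6]  zeros at y ∈ ∅
  x = 2: [0↦1, 1↦10, 2↦1, 3↦7, 4↦6, 5↦9, 6↦5, 7↦5, 8↦9, 9↦6, 10↦7]  zeros at y ∈ ∅
  x = 3: [0↦0, 1↦7, 2↦7, 3↦0, 4↦8, 5↦9, 6↦3, 7↦1, 8↦3, 9↦9, 10↦8]  zeros at y ∈ {0, 3}
  x = 4: [0↦10, 1↦4, 2↦2, 3↦4, 4↦10, 5↦9, 6↦1, 7↦8, 8↦8, 9↦1, 10↦9]  zeros at y ∈ ∅
  x = 5: [0↦9, 1↦1, 2↦8, 3↦8, 4↦1, 5↦9, 6↦10, 7↦4, 8↦2, 9↦4, 10↦10]  zeros at y ∈ ∅
  x = 6: [0↦8, 1↦9, 2↦3, 3↦1, 4↦3, 5↦9, 6↦8, 7↦0, 8↦7, 9↦7, 10↦0]  zeros at y ∈ {7, 10}
  x = 7: [0↦7, 1↦6, 2↦9, 3↦5, 4↦5, 5↦9, 6↦6, 7↦7, 8↦1, 9↦10, 10↦1]  zeros at y ∈ ∅
  x = 8: [0↦6, 1↦3, 2↦4, 3↦9, 4↦7, 5↦9, 6↦4, 7↦3, 8↦6, 9↦2, 10↦2]  zeros at y ∈ ∅
  x = 9: [0↦5, 1↦0, 2↦10, 3↦2, 4↦9, 5↦9, 6↦2, 7↦10, 8↦0, 9↦5, 10↦3]  zeros at y ∈ {1, 8}
  x = 10: [0↦4, 1↦8, 2↦5, 3↦6, 4↦0, 5↦9, 6↦0, 7↦6, 8↦5, 9↦8, 10↦4]  zeros at y ∈ {4, 6}
Collecting zeros: affine points = {(0, 2), (0, 9), (3, 0), (3, 3), (6, 7), (6, 10), (9, 1), (9, 8), (10, 4), (10, 6)}.
Total count |C(F_11)_aff| = 10.


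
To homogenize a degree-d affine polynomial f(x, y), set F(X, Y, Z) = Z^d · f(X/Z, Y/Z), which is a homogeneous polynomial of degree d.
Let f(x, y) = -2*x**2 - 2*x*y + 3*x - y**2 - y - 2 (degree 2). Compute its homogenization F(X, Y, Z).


F(X, Y, Z) = -2*X**2 - 2*X*Y + 3*X*Z - Y**2 - Y*Z - 2*Z**2

deg(f) = 2.
Substitute x = X/Z, y = Y/Z into f, then multiply by Z^2.
  monomial -2·x^2·y^0 ↦ -2·X^2·Y^0·Z^0.
  monomial -2·x^1·y^1 ↦ -2·X^1·Y^1·Z^0.
  monomial 3·x^1·y^0 ↦ 3·X^1·Y^0·Z^1.
  monomial -1·x^0·y^2 ↦ -1·X^0·Y^2·Z^0.
  monomial -1·x^0·y^1 ↦ -1·X^0·Y^1·Z^1.
  monomial -2·x^0·y^0 ↦ -2·X^0·Y^0·Z^2.
Collecting: F(X, Y, Z) = -2*X**2 - 2*X*Y + 3*X*Z - Y**2 - Y*Z - 2*Z**2.


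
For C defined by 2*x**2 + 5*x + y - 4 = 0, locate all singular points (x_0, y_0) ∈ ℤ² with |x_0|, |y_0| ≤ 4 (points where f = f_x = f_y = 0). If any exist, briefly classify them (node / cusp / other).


No singular points in the scanned grid; C is smooth there.

Compute partial derivatives:
  f_x = 4*x + 5.
  f_y = 1.
f_y = 1 is a nonzero constant, so f_y never vanishes: no point (x, y) can satisfy f = f_x = f_y = 0. In particular no (x, y) ∈ {−4, ..., 4}² is singular; the curve is smooth.


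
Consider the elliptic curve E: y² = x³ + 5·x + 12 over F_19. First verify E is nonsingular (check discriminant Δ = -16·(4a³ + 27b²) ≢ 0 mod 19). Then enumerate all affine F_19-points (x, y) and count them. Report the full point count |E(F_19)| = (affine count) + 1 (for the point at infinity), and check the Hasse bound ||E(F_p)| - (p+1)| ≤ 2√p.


Affine points = {(2, 7), (2, 12), (3, 4), (3, 15), (4, 1), (4, 18), (6, 7), (6, 12), (9, 8), (9, 11), (10, 6), (10, 13), (11, 7), (11, 12), (15, 2), (15, 17), (18, 5), (18, 14)}; affine count = 18; |E(F_19)| = 19.

Discriminant check: Δ ∝ 4a³ + 27b² = 4·5³ + 27·12² = 4·125 + 27·144 ≡ 18 (mod 19). Nonzero ⇒ E is nonsingular.
For each x ∈ F_19, compute rhs = x³ + 5·x + 12 mod 19, then count y ∈ F_19 with y² ≡ rhs.
  x = 0: rhs = 12, matching y values: none (0 points).
  x = 1: rhs = 18, matching y values: none (0 points).
  x = 2: rhs = 11, matching y values: 7, 12 (2 points).
  x = 3: rhs = 16, matching y values: 4, 15 (2 points).
  x = 4: rhs = 1, matching y values: 1, 18 (2 points).
  x = 5: rhs = 10, matching y values: none (0 points).
  x = 6: rhs = 11, matching y values: 7, 12 (2 points).
  x = 7: rhs = 10, matching y values: none (0 points).
  x = 8: rhs = 13, matching y values: none (0 points).
  x = 9: rhs = 7, matching y values: 8, 11 (2 points).
  x = 10: rhs = 17, matching y values: 6, 13 (2 points).
  x = 11: rhs = 11, matching y values: 7, 12 (2 points).
  x = 12: rhs = 14, matching y values: none (0 points).
  x = 13: rhs = 13, matching y values: none (0 points).
  x = 14: rhs = 14, matching y values: none (0 points).
  x = 15: rhs = 4, matching y values: 2, 17 (2 points).
  x = 16: rhs = 8, matching y values: none (0 points).
  x = 17: rhs = 13, matching y values: none (0 points).
  x = 18: rhs = 6, matching y values: 5, 14 (2 points).
Total affine count: 18.
Full point count |E(F_19)| = 18 + 1 = 19.
Hasse bound: |19 − (19+1)| = |-1| = 1 ≤ 2√19 ≈ 8.7178 ✓.


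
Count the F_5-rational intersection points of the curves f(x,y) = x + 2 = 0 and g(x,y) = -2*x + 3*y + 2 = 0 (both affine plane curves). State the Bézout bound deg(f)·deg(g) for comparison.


Common zeros: {(3, 3)}; count = 1; Bézout bound = 1.

deg(f) = 1, deg(g) = 1, so Bézout bound = 1.
Scan x ∈ F_5. For each x, list the y ∈ F_5 with f(x, y) ≡ 0 and those with g(x, y) ≡ 0 (mod 5); the common zeros in that column are the intersection.
  x = 0: f ≡ 0 at y ∈ ∅; g ≡ 0 at y ∈ {1}; common: ∅.
  x = 1: f ≡ 0 at y ∈ ∅; g ≡ 0 at y ∈ {0}; common: ∅.
  x = 2: f ≡ 0 at y ∈ ∅; g ≡ 0 at y ∈ {4}; common: ∅.
  x = 3: f ≡ 0 at y ∈ {0, 1, 2, 3, 4}; g ≡ 0 at y ∈ {3}; common: {3}.
  x = 4: f ≡ 0 at y ∈ ∅; g ≡ 0 at y ∈ {2}; common: ∅.
Collecting: common zeros = {(3, 3)}, so the count is 1.
Comparison with the Bézout bound: 1 ≤ 1 = deg(f)·deg(g), as expected for curves with no common component (the bound is attained).


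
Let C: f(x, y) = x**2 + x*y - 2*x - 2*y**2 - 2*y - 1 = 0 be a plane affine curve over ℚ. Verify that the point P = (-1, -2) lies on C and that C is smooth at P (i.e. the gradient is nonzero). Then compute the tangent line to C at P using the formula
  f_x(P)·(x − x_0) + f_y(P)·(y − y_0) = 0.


Tangent line at P: -6*x + 5*y + 4 = 0.

Step 1: f(-1, -2) = 0, so P lies on C.
Step 2: partial derivatives
  f_x(x, y) = 2*x + y - 2, f_y(x, y) = x - 4*y - 2.
  f_x(P) = -6, f_y(P) = 5 (gradient nonzero, so P is smooth).
Step 3: tangent line at P: -6·(x − -1) + 5·(y − -2) = 0.
Expanding: -6*x + 5*y + 4 = 0.


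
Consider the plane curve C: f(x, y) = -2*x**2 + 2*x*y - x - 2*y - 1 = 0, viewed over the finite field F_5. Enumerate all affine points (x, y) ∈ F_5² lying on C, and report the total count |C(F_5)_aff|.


Affine F_5-points: {(0, 2), (2, 3), (3, 3), (4, 2)}; count = 4.

For each of the 25 pairs (x, y) ∈ F_5², evaluate f(x, y) mod 5. Record the zeros.
  x = 0: [0↦4, 1↦2, 2↦0, 3↦3, 4↦1]  zeros at y ∈ {2}
  x = 1: [0↦1, 1↦1, 2↦1, 3↦1, 4↦1]  zeros at y ∈ ∅
  x = 2: [0↦4, 1↦1, 2↦3, 3↦0, 4↦2]  zeros at y ∈ {3}
  x = 3: [0↦3, 1↦2, 2↦1, 3↦0, 4↦4]  zeros at y ∈ {3}
  x = 4: [0↦3, 1↦4, 2↦0, 3↦1, 4↦2]  zeros at y ∈ {2}
Collecting zeros: affine points = {(0, 2), (2, 3), (3, 3), (4, 2)}.
Total count |C(F_5)_aff| = 4.


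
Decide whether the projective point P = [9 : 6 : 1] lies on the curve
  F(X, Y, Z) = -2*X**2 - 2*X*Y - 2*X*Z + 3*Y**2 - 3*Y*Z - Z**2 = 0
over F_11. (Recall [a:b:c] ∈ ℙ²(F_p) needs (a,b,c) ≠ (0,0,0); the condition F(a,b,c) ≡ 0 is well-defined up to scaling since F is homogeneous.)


F(9,6,1) ≡ 10 (mod 11); P is NOT on the curve.

Evaluate F(9, 6, 1) term-by-term (mod 11).
  -2*X**2 ↦ -2·81·1·1 = -162
  -2*X*Y ↦ -2·9·6·1 = -108
  -2*X*Z ↦ -2·9·1·1 = -18
  3*Y**2 ↦ 3·1·36·1 = 108
  -3*Y*Z ↦ -3·1·6·1 = -18
  -Z**2 ↦ -1·1·1·1 = -1
Sum: F(9, 6, 1) = (-162) + (-108) + (-18) + (108) + (-18) + (-1) = -199.
Reducing mod 11: -199 ≡ 10 (mod 11).
Since F(a, b, c) ≡ 10 ≠ 0 (mod 11), P does NOT lie on the curve.


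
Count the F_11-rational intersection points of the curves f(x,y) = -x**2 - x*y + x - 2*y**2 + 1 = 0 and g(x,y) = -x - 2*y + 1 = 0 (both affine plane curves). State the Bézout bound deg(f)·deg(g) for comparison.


Common zeros: ∅; count = 0; Bézout bound = 2.

deg(f) = 2, deg(g) = 1, so Bézout bound = 2.
Scan x ∈ F_11. For each x, list the y ∈ F_11 with f(x, y) ≡ 0 and those with g(x, y) ≡ 0 (mod 11); the common zeros in that column are the intersection.
  x = 0: f ≡ 0 at y ∈ ∅; g ≡ 0 at y ∈ {6}; common: ∅.
  x = 1: f ≡ 0 at y ∈ {6, 10}; g ≡ 0 at y ∈ {0}; common: ∅.
  x = 2: f ≡ 0 at y ∈ ∅; g ≡ 0 at y ∈ {5}; common: ∅.
  x = 3: f ≡ 0 at y ∈ ∅; g ≡ 0 at y ∈ {10}; common: ∅.
  x = 4: f ≡ 0 at y ∈ {0, 9}; g ≡ 0 at y ∈ {4}; common: ∅.
  x = 5: f ≡ 0 at y ∈ {6, 8}; g ≡ 0 at y ∈ {9}; common: ∅.
  x = 6: f ≡ 0 at y ∈ ∅; g ≡ 0 at y ∈ {3}; common: ∅.
  x = 7: f ≡ 0 at y ∈ ∅; g ≡ 0 at y ∈ {8}; common: ∅.
  x = 8: f ≡ 0 at y ∈ {0, 7}; g ≡ 0 at y ∈ {2}; common: ∅.
  x = 9: f ≡ 0 at y ∈ ∅; g ≡ 0 at y ∈ {7}; common: ∅.
  x = 10: f ≡ 0 at y ∈ {8, 9}; g ≡ 0 at y ∈ {1}; common: ∅.
Collecting: common zeros = ∅, so the count is 0.
Comparison with the Bézout bound: 0 ≤ 2 = deg(f)·deg(g), as expected for curves with no common component (the affine F_11-count falls short of the bound because intersections may lie at infinity, over extension fields, or carry multiplicity).


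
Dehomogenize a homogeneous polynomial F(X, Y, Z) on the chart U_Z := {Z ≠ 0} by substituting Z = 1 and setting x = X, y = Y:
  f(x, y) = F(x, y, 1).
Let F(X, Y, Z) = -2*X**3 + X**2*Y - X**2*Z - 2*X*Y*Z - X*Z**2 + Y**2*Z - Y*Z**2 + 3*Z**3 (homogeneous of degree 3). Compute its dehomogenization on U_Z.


f(x, y) = -2*x**3 + x**2*y - x**2 - 2*x*y - x + y**2 - y + 3

On U_Z we set Z = 1. Each monomial c·X^i·Y^j·Z^k in F becomes c·x^i·y^j·1^k = c·x^i·y^j.
Substituting Z = 1: F(X, Y, 1) = -2*x**3 + x**2*y - x**2 - 2*x*y - x + y**2 - y + 3.
Note: deg(f) ≤ deg(F) = 3; strict inequality happens when F is divisible by Z (lost terms).


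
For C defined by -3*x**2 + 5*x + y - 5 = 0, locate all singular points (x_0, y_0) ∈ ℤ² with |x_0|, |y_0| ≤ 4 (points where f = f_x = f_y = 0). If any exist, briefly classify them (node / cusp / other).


No singular points in the scanned grid; C is smooth there.

Compute partial derivatives:
  f_x = 5 - 6*x.
  f_y = 1.
f_y = 1 is a nonzero constant, so f_y never vanishes: no point (x, y) can satisfy f = f_x = f_y = 0. In particular no (x, y) ∈ {−4, ..., 4}² is singular; the curve is smooth.


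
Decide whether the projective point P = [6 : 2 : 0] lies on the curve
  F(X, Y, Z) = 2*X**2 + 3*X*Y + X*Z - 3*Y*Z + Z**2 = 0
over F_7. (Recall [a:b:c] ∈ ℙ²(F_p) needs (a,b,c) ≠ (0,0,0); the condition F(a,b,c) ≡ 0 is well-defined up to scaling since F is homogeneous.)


F(6,2,0) ≡ 3 (mod 7); P is NOT on the curve.

Evaluate F(6, 2, 0) term-by-term (mod 7).
  2*X**2 ↦ 2·36·1·1 = 72
  3*X*Y ↦ 3·6·2·1 = 36
  X*Z ↦ 1·6·1·0 = 0
  -3*Y*Z ↦ -3·1·2·0 = 0
  Z**2 ↦ 1·1·1·0 = 0
Sum: F(6, 2, 0) = (72) + (36) + (0) + (0) + (0) = 108.
Reducing mod 7: 108 ≡ 3 (mod 7).
Since F(a, b, c) ≡ 3 ≠ 0 (mod 7), P does NOT lie on the curve.


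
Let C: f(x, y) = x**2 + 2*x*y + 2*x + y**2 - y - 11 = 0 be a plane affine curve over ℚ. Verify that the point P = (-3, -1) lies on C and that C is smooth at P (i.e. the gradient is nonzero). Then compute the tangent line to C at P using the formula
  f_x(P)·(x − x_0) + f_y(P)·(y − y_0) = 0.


Tangent line at P: -6*x - 9*y - 27 = 0.

Step 1: f(-3, -1) = 0, so P lies on C.
Step 2: partial derivatives
  f_x(x, y) = 2*x + 2*y + 2, f_y(x, y) = 2*x + 2*y - 1.
  f_x(P) = -6, f_y(P) = -9 (gradient nonzero, so P is smooth).
Step 3: tangent line at P: -6·(x − -3) + -9·(y − -1) = 0.
Expanding: -6*x - 9*y - 27 = 0.


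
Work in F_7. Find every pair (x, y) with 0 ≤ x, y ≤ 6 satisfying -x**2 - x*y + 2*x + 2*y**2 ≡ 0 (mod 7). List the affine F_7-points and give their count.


Affine F_7-points: {(0, 0), (1, 2), (2, 0), (2, 1), (6, 1), (6, 2)}; count = 6.

For each of the 49 pairs (x, y) ∈ F_7², evaluate f(x, y) mod 7. Record the zeros.
  x = 0: [0↦0, 1↦2, 2↦1, 3↦4, 4↦4, 5↦1, 6↦2]  zeros at y ∈ {0}
  x = 1: [0↦1, 1↦2, 2↦0, 3↦2, 4↦1, 5↦4, 6↦4]  zeros at y ∈ {2}
  x = 2: [0↦0, 1↦0, 2↦4, 3↦5, 4↦3, 5↦5, 6↦4]  zeros at y ∈ {0, 1}
  x = 3: [0↦4, 1↦3, 2↦6, 3↦6, 4↦3, 5↦4, 6↦2]  zeros at y ∈ ∅
  x = 4: [0↦6, 1↦4, 2↦6, 3↦5, 4↦1, 5↦1, 6↦5]  zeros at y ∈ ∅
  x = 5: [0↦6, 1↦3, 2↦4, 3↦2, 4↦4, 5↦3, 6↦6]  zeros at y ∈ ∅
  x = 6: [0↦4, 1↦0, 2↦0, 3↦4, 4↦5, 5↦3, 6↦5]  zeros at y ∈ {1, 2}
Collecting zeros: affine points = {(0, 0), (1, 2), (2, 0), (2, 1), (6, 1), (6, 2)}.
Total count |C(F_7)_aff| = 6.


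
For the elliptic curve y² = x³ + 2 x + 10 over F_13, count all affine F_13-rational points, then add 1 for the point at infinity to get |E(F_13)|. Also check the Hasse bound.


Affine points = {(0, 6), (0, 7), (1, 0), (2, 3), (2, 10), (3, 2), (3, 11), (4, 2), (4, 11), (6, 2), (6, 11), (7, 4), (7, 9), (9, 4), (9, 9), (10, 4), (10, 9)}; affine count = 17; |E(F_13)| = 18.

Discriminant check: Δ ∝ 4a³ + 27b² = 4·2³ + 27·10² = 4·8 + 27·100 ≡ 2 (mod 13). Nonzero ⇒ E is nonsingular.
For each x ∈ F_13, compute rhs = x³ + 2·x + 10 mod 13, then count y ∈ F_13 with y² ≡ rhs.
  x = 0: rhs = 10, matching y values: 6, 7 (2 points).
  x = 1: rhs = 0, matching y values: 0 (1 points).
  x = 2: rhs = 9, matching y values: 3, 10 (2 points).
  x = 3: rhs = 4, matching y values: 2, 11 (2 points).
  x = 4: rhs = 4, matching y values: 2, 11 (2 points).
  x = 5: rhs = 2, matching y values: none (0 points).
  x = 6: rhs = 4, matching y values: 2, 11 (2 points).
  x = 7: rhs = 3, matching y values: 4, 9 (2 points).
  x = 8: rhs = 5, matching y values: none (0 points).
  x = 9: rhs = 3, matching y values: 4, 9 (2 points).
  x = 10: rhs = 3, matching y values: 4, 9 (2 points).
  x = 11: rhs = 11, matching y values: none (0 points).
  x = 12: rhs = 7, matching y values: none (0 points).
Total affine count: 17.
Full point count |E(F_13)| = 17 + 1 = 18.
Hasse bound: |18 − (13+1)| = |4| = 4 ≤ 2√13 ≈ 7.2111 ✓.


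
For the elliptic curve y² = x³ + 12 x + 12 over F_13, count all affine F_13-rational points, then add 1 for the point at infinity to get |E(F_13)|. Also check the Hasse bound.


Affine points = {(0, 5), (0, 8), (1, 5), (1, 8), (3, 6), (3, 7), (6, 1), (6, 12), (7, 6), (7, 7), (8, 3), (8, 10), (9, 2), (9, 11), (10, 1), (10, 12), (12, 5), (12, 8)}; affine count = 18; |E(F_13)| = 19.

Discriminant check: Δ ∝ 4a³ + 27b² = 4·12³ + 27·12² = 4·1728 + 27·144 ≡ 10 (mod 13). Nonzero ⇒ E is nonsingular.
For each x ∈ F_13, compute rhs = x³ + 12·x + 12 mod 13, then count y ∈ F_13 with y² ≡ rhs.
  x = 0: rhs = 12, matching y values: 5, 8 (2 points).
  x = 1: rhs = 12, matching y values: 5, 8 (2 points).
  x = 2: rhs = 5, matching y values: none (0 points).
  x = 3: rhs = 10, matching y values: 6, 7 (2 points).
  x = 4: rhs = 7, matching y values: none (0 points).
  x = 5: rhs = 2, matching y values: none (0 points).
  x = 6: rhs = 1, matching y values: 1, 12 (2 points).
  x = 7: rhs = 10, matching y values: 6, 7 (2 points).
  x = 8: rhs = 9, matching y values: 3, 10 (2 points).
  x = 9: rhs = 4, matching y values: 2, 11 (2 points).
  x = 10: rhs = 1, matching y values: 1, 12 (2 points).
  x = 11: rhs = 6, matching y values: none (0 points).
  x = 12: rhs = 12, matching y values: 5, 8 (2 points).
Total affine count: 18.
Full point count |E(F_13)| = 18 + 1 = 19.
Hasse bound: |19 − (13+1)| = |5| = 5 ≤ 2√13 ≈ 7.2111 ✓.


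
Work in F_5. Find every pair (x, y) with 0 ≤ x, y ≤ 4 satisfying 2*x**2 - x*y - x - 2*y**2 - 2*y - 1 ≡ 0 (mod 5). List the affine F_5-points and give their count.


Affine F_5-points: {(0, 1), (0, 3), (1, 0), (1, 1), (2, 0), (2, 3)}; count = 6.

For each of the 25 pairs (x, y) ∈ F_5², evaluate f(x, y) mod 5. Record the zeros.
  x = 0: [0↦4, 1↦0, 2↦2, 3↦0, 4↦4]  zeros at y ∈ {1, 3}
  x = 1: [0↦0, 1↦0, 2↦1, 3↦3, 4↦1]  zeros at y ∈ {0, 1}
  x = 2: [0↦0, 1↦4, 2↦4, 3↦0, 4↦2]  zeros at y ∈ {0, 3}
  x = 3: [0↦4, 1↦2, 2↦1, 3↦1, 4↦2]  zeros at y ∈ ∅
  x = 4: [0↦2, 1↦4, 2↦2, 3↦1, 4↦1]  zeros at y ∈ ∅
Collecting zeros: affine points = {(0, 1), (0, 3), (1, 0), (1, 1), (2, 0), (2, 3)}.
Total count |C(F_5)_aff| = 6.


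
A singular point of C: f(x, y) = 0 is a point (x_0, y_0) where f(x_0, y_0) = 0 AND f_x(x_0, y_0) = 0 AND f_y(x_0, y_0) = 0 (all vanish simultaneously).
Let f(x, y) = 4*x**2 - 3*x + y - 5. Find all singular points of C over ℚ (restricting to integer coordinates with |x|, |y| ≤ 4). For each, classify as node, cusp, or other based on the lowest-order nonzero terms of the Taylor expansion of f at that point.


No singular points in the scanned grid; C is smooth there.

Compute partial derivatives:
  f_x = 8*x - 3.
  f_y = 1.
f_y = 1 is a nonzero constant, so f_y never vanishes: no point (x, y) can satisfy f = f_x = f_y = 0. In particular no (x, y) ∈ {−4, ..., 4}² is singular; the curve is smooth.


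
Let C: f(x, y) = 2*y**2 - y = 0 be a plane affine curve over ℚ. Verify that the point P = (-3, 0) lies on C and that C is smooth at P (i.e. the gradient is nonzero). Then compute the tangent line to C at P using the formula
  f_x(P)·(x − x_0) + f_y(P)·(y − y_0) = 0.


Tangent line at P: -y = 0.

Step 1: f(-3, 0) = 0, so P lies on C.
Step 2: partial derivatives
  f_x(x, y) = 0, f_y(x, y) = 4*y - 1.
  f_x(P) = 0, f_y(P) = -1 (gradient nonzero, so P is smooth).
Step 3: tangent line at P: 0·(x − -3) + -1·(y − 0) = 0.
Expanding: -y = 0.


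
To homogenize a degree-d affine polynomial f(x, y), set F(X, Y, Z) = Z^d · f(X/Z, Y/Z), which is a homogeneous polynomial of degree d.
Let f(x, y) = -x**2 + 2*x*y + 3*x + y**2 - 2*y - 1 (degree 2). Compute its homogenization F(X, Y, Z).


F(X, Y, Z) = -X**2 + 2*X*Y + 3*X*Z + Y**2 - 2*Y*Z - Z**2

deg(f) = 2.
Substitute x = X/Z, y = Y/Z into f, then multiply by Z^2.
  monomial -1·x^2·y^0 ↦ -1·X^2·Y^0·Z^0.
  monomial 2·x^1·y^1 ↦ 2·X^1·Y^1·Z^0.
  monomial 3·x^1·y^0 ↦ 3·X^1·Y^0·Z^1.
  monomial 1·x^0·y^2 ↦ 1·X^0·Y^2·Z^0.
  monomial -2·x^0·y^1 ↦ -2·X^0·Y^1·Z^1.
  monomial -1·x^0·y^0 ↦ -1·X^0·Y^0·Z^2.
Collecting: F(X, Y, Z) = -X**2 + 2*X*Y + 3*X*Z + Y**2 - 2*Y*Z - Z**2.


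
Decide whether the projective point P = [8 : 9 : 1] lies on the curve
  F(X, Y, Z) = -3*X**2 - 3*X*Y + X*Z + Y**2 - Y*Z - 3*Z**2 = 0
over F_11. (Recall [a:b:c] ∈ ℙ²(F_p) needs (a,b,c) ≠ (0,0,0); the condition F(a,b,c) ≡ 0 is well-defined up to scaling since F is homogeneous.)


F(8,9,1) ≡ 10 (mod 11); P is NOT on the curve.

Evaluate F(8, 9, 1) term-by-term (mod 11).
  -3*X**2 ↦ -3·64·1·1 = -192
  -3*X*Y ↦ -3·8·9·1 = -216
  X*Z ↦ 1·8·1·1 = 8
  Y**2 ↦ 1·1·81·1 = 81
  -Y*Z ↦ -1·1·9·1 = -9
  -3*Z**2 ↦ -3·1·1·1 = -3
Sum: F(8, 9, 1) = (-192) + (-216) + (8) + (81) + (-9) + (-3) = -331.
Reducing mod 11: -331 ≡ 10 (mod 11).
Since F(a, b, c) ≡ 10 ≠ 0 (mod 11), P does NOT lie on the curve.


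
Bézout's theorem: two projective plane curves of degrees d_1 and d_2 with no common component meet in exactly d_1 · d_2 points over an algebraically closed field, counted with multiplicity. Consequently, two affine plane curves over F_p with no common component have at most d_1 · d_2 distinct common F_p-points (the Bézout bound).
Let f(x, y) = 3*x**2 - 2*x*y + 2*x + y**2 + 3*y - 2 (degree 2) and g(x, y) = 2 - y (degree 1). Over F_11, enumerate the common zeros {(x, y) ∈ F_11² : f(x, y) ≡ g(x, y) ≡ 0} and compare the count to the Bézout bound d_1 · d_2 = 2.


Common zeros: ∅; count = 0; Bézout bound = 2.

deg(f) = 2, deg(g) = 1, so Bézout bound = 2.
Scan x ∈ F_11. For each x, list the y ∈ F_11 with f(x, y) ≡ 0 and those with g(x, y) ≡ 0 (mod 11); the common zeros in that column are the intersection.
  x = 0: f ≡ 0 at y ∈ ∅; g ≡ 0 at y ∈ {2}; common: ∅.
  x = 1: f ≡ 0 at y ∈ {5}; g ≡ 0 at y ∈ {2}; common: ∅.
  x = 2: f ≡ 0 at y ∈ {6}; g ≡ 0 at y ∈ {2}; common: ∅.
  x = 3: f ≡ 0 at y ∈ ∅; g ≡ 0 at y ∈ {2}; common: ∅.
  x = 4: f ≡ 0 at y ∈ ∅; g ≡ 0 at y ∈ {2}; common: ∅.
  x = 5: f ≡ 0 at y ∈ {1, 6}; g ≡ 0 at y ∈ {2}; common: ∅.
  x = 6: f ≡ 0 at y ∈ {1, 8}; g ≡ 0 at y ∈ {2}; common: ∅.
  x = 7: f ≡ 0 at y ∈ ∅; g ≡ 0 at y ∈ {2}; common: ∅.
  x = 8: f ≡ 0 at y ∈ {3, 10}; g ≡ 0 at y ∈ {2}; common: ∅.
  x = 9: f ≡ 0 at y ∈ {5, 10}; g ≡ 0 at y ∈ {2}; common: ∅.
  x = 10: f ≡ 0 at y ∈ ∅; g ≡ 0 at y ∈ {2}; common: ∅.
Collecting: common zeros = ∅, so the count is 0.
Comparison with the Bézout bound: 0 ≤ 2 = deg(f)·deg(g), as expected for curves with no common component (the affine F_11-count falls short of the bound because intersections may lie at infinity, over extension fields, or carry multiplicity).


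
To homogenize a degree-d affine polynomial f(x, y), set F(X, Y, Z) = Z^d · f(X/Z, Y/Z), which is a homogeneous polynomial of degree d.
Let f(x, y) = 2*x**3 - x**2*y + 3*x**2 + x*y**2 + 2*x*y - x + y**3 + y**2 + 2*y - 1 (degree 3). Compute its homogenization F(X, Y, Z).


F(X, Y, Z) = 2*X**3 - X**2*Y + 3*X**2*Z + X*Y**2 + 2*X*Y*Z - X*Z**2 + Y**3 + Y**2*Z + 2*Y*Z**2 - Z**3

deg(f) = 3.
Substitute x = X/Z, y = Y/Z into f, then multiply by Z^3.
  monomial 2·x^3·y^0 ↦ 2·X^3·Y^0·Z^0.
  monomial -1·x^2·y^1 ↦ -1·X^2·Y^1·Z^0.
  monomial 3·x^2·y^0 ↦ 3·X^2·Y^0·Z^1.
  monomial 1·x^1·y^2 ↦ 1·X^1·Y^2·Z^0.
  monomial 2·x^1·y^1 ↦ 2·X^1·Y^1·Z^1.
  monomial -1·x^1·y^0 ↦ -1·X^1·Y^0·Z^2.
  monomial 1·x^0·y^3 ↦ 1·X^0·Y^3·Z^0.
  monomial 1·x^0·y^2 ↦ 1·X^0·Y^2·Z^1.
  monomial 2·x^0·y^1 ↦ 2·X^0·Y^1·Z^2.
  monomial -1·x^0·y^0 ↦ -1·X^0·Y^0·Z^3.
Collecting: F(X, Y, Z) = 2*X**3 - X**2*Y + 3*X**2*Z + X*Y**2 + 2*X*Y*Z - X*Z**2 + Y**3 + Y**2*Z + 2*Y*Z**2 - Z**3.


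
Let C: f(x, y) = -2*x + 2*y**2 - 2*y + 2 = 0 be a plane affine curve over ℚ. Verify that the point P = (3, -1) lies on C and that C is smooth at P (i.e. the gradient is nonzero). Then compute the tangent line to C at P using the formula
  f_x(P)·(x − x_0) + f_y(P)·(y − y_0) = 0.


Tangent line at P: -2*x - 6*y = 0.

Step 1: f(3, -1) = 0, so P lies on C.
Step 2: partial derivatives
  f_x(x, y) = -2, f_y(x, y) = 4*y - 2.
  f_x(P) = -2, f_y(P) = -6 (gradient nonzero, so P is smooth).
Step 3: tangent line at P: -2·(x − 3) + -6·(y − -1) = 0.
Expanding: -2*x - 6*y = 0.


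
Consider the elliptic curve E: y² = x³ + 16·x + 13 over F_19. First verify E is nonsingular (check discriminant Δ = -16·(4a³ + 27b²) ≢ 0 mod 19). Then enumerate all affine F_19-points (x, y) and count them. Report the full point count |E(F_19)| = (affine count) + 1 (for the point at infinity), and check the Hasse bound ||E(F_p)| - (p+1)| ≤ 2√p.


Affine points = {(1, 7), (1, 12), (5, 3), (5, 16), (8, 8), (8, 11), (11, 0), (13, 9), (13, 10), (14, 6), (14, 13), (17, 7), (17, 12)}; affine count = 13; |E(F_19)| = 14.

Discriminant check: Δ ∝ 4a³ + 27b² = 4·16³ + 27·13² = 4·4096 + 27·169 ≡ 9 (mod 19). Nonzero ⇒ E is nonsingular.
For each x ∈ F_19, compute rhs = x³ + 16·x + 13 mod 19, then count y ∈ F_19 with y² ≡ rhs.
  x = 0: rhs = 13, matching y values: none (0 points).
  x = 1: rhs = 11, matching y values: 7, 12 (2 points).
  x = 2: rhs = 15, matching y values: none (0 points).
  x = 3: rhs = 12, matching y values: none (0 points).
  x = 4: rhs = 8, matching y values: none (0 points).
  x = 5: rhs = 9, matching y values: 3, 16 (2 points).
  x = 6: rhs = 2, matching y values: none (0 points).
  x = 7: rhs = 12, matching y values: none (0 points).
  x = 8: rhs = 7, matching y values: 8, 11 (2 points).
  x = 9: rhs = 12, matching y values: none (0 points).
  x = 10: rhs = 14, matching y values: none (0 points).
  x = 11: rhs = 0, matching y values: 0 (1 points).
  x = 12: rhs = 14, matching y values: none (0 points).
  x = 13: rhs = 5, matching y values: 9, 10 (2 points).
  x = 14: rhs = 17, matching y values: 6, 13 (2 points).
  x = 15: rhs = 18, matching y values: none (0 points).
  x = 16: rhs = 14, matching y values: none (0 points).
  x = 17: rhs = 11, matching y values: 7, 12 (2 points).
  x = 18: rhs = 15, matching y values: none (0 points).
Total affine count: 13.
Full point count |E(F_19)| = 13 + 1 = 14.
Hasse bound: |14 − (19+1)| = |-6| = 6 ≤ 2√19 ≈ 8.7178 ✓.


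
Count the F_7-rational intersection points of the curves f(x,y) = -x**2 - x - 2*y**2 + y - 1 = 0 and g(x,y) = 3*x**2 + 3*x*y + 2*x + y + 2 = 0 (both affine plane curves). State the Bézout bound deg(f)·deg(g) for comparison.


Common zeros: ∅; count = 0; Bézout bound = 4.

deg(f) = 2, deg(g) = 2, so Bézout bound = 4.
Scan x ∈ F_7. For each x, list the y ∈ F_7 with f(x, y) ≡ 0 and those with g(x, y) ≡ 0 (mod 7); the common zeros in that column are the intersection.
  x = 0: f ≡ 0 at y ∈ {2}; g ≡ 0 at y ∈ {5}; common: ∅.
  x = 1: f ≡ 0 at y ∈ ∅; g ≡ 0 at y ∈ {0}; common: ∅.
  x = 2: f ≡ 0 at y ∈ {0, 4}; g ≡ 0 at y ∈ ∅; common: ∅.
  x = 3: f ≡ 0 at y ∈ {1, 3}; g ≡ 0 at y ∈ {0}; common: ∅.
  x = 4: f ≡ 0 at y ∈ {0, 4}; g ≡ 0 at y ∈ {2}; common: ∅.
  x = 5: f ≡ 0 at y ∈ ∅; g ≡ 0 at y ∈ {2}; common: ∅.
  x = 6: f ≡ 0 at y ∈ {2}; g ≡ 0 at y ∈ {5}; common: ∅.
Collecting: common zeros = ∅, so the count is 0.
Comparison with the Bézout bound: 0 ≤ 4 = deg(f)·deg(g), as expected for curves with no common component (the affine F_7-count falls short of the bound because intersections may lie at infinity, over extension fields, or carry multiplicity).


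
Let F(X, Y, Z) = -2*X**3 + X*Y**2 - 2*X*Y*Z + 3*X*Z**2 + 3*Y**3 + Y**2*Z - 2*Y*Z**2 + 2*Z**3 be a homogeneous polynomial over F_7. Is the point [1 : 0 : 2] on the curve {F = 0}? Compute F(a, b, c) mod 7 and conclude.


F(1,0,2) ≡ 5 (mod 7); P is NOT on the curve.

Evaluate F(1, 0, 2) term-by-term (mod 7).
  -2*X**3 ↦ -2·1·1·1 = -2
  X*Y**2 ↦ 1·1·0·1 = 0
  -2*X*Y*Z ↦ -2·1·0·2 = 0
  3*X*Z**2 ↦ 3·1·1·4 = 12
  3*Y**3 ↦ 3·1·0·1 = 0
  Y**2*Z ↦ 1·1·0·2 = 0
  -2*Y*Z**2 ↦ -2·1·0·4 = 0
  2*Z**3 ↦ 2·1·1·8 = 16
Sum: F(1, 0, 2) = (-2) + (0) + (0) + (12) + (0) + (0) + (0) + (16) = 26.
Reducing mod 7: 26 ≡ 5 (mod 7).
Since F(a, b, c) ≡ 5 ≠ 0 (mod 7), P does NOT lie on the curve.


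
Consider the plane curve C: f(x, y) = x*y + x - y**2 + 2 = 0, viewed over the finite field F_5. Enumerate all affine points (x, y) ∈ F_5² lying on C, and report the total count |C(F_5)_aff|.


Affine F_5-points: {(2, 1), (3, 0), (3, 3), (4, 2)}; count = 4.

For each of the 25 pairs (x, y) ∈ F_5², evaluate f(x, y) mod 5. Record the zeros.
  x = 0: [0↦2, 1↦1, 2↦3, 3↦3, 4↦1]  zeros at y ∈ ∅
  x = 1: [0↦3, 1↦3, 2↦1, 3↦2, 4↦1]  zeros at y ∈ ∅
  x = 2: [0↦4, 1↦0, 2↦4, 3↦1, 4↦1]  zeros at y ∈ {1}
  x = 3: [0↦0, 1↦2, 2↦2, 3↦0, 4↦1]  zeros at y ∈ {0, 3}
  x = 4: [0↦1, 1↦4, 2↦0, 3↦4, 4↦1]  zeros at y ∈ {2}
Collecting zeros: affine points = {(2, 1), (3, 0), (3, 3), (4, 2)}.
Total count |C(F_5)_aff| = 4.


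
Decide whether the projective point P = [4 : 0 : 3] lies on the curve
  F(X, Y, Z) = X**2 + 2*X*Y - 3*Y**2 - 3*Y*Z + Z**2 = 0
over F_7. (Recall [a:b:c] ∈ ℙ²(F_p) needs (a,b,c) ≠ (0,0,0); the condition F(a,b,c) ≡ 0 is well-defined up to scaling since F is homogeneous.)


F(4,0,3) ≡ 4 (mod 7); P is NOT on the curve.

Evaluate F(4, 0, 3) term-by-term (mod 7).
  X**2 ↦ 1·16·1·1 = 16
  2*X*Y ↦ 2·4·0·1 = 0
  -3*Y**2 ↦ -3·1·0·1 = 0
  -3*Y*Z ↦ -3·1·0·3 = 0
  Z**2 ↦ 1·1·1·9 = 9
Sum: F(4, 0, 3) = (16) + (0) + (0) + (0) + (9) = 25.
Reducing mod 7: 25 ≡ 4 (mod 7).
Since F(a, b, c) ≡ 4 ≠ 0 (mod 7), P does NOT lie on the curve.


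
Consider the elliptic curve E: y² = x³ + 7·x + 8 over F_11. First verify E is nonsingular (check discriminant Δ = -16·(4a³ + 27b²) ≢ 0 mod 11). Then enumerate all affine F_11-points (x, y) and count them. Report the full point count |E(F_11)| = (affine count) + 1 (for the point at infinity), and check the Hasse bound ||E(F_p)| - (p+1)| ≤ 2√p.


Affine points = {(1, 4), (1, 7), (3, 1), (3, 10), (4, 1), (4, 10), (5, 5), (5, 6), (7, 2), (7, 9), (8, 2), (8, 9), (10, 0)}; affine count = 13; |E(F_11)| = 14.

Discriminant check: Δ ∝ 4a³ + 27b² = 4·7³ + 27·8² = 4·343 + 27·64 ≡ 9 (mod 11). Nonzero ⇒ E is nonsingular.
For each x ∈ F_11, compute rhs = x³ + 7·x + 8 mod 11, then count y ∈ F_11 with y² ≡ rhs.
  x = 0: rhs = 8, matching y values: none (0 points).
  x = 1: rhs = 5, matching y values: 4, 7 (2 points).
  x = 2: rhs = 8, matching y values: none (0 points).
  x = 3: rhs = 1, matching y values: 1, 10 (2 points).
  x = 4: rhs = 1, matching y values: 1, 10 (2 points).
  x = 5: rhs = 3, matching y values: 5, 6 (2 points).
  x = 6: rhs = 2, matching y values: none (0 points).
  x = 7: rhs = 4, matching y values: 2, 9 (2 points).
  x = 8: rhs = 4, matching y values: 2, 9 (2 points).
  x = 9: rhs = 8, matching y values: none (0 points).
  x = 10: rhs = 0, matching y values: 0 (1 points).
Total affine count: 13.
Full point count |E(F_11)| = 13 + 1 = 14.
Hasse bound: |14 − (11+1)| = |2| = 2 ≤ 2√11 ≈ 6.6332 ✓.


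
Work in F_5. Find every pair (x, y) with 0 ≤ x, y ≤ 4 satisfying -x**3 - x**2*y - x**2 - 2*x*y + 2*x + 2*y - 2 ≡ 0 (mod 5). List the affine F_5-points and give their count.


Affine F_5-points: {(0, 1), (1, 3), (2, 0), (3, 1), (4, 3)}; count = 5.

For each of the 25 pairs (x, y) ∈ F_5², evaluate f(x, y) mod 5. Record the zeros.
  x = 0: [0↦3, 1↦0, 2↦2, 3↦4, 4↦1]  zeros at y ∈ {1}
  x = 1: [0↦3, 1↦2, 2↦1, 3↦0, 4↦4]  zeros at y ∈ {3}
  x = 2: [0↦0, 1↦4, 2↦3, 3↦2, 4↦1]  zeros at y ∈ {0}
  x = 3: [0↦3, 1↦0, 2↦2, 3↦4, 4↦1]  zeros at y ∈ {1}
  x = 4: [0↦1, 1↦4, 2↦2, 3↦0, 4↦3]  zeros at y ∈ {3}
Collecting zeros: affine points = {(0, 1), (1, 3), (2, 0), (3, 1), (4, 3)}.
Total count |C(F_5)_aff| = 5.


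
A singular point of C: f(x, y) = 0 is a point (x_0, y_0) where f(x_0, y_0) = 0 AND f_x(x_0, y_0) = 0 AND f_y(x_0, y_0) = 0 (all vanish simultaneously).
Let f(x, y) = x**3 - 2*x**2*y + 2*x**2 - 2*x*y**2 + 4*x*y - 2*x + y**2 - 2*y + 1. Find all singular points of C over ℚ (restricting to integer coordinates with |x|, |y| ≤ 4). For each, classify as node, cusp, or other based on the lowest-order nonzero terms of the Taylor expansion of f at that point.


Singular points: {(0, 1)}; classification: cusp.

Compute partial derivatives:
  f_x = 3*x**2 - 4*x*y + 4*x - 2*y**2 + 4*y - 2.
  f_y = -2*x**2 - 4*x*y + 4*x + 2*y - 2.
Scan x_0 ∈ {−4, ..., 4}. For each x_0, f_y(x_0, y) is a polynomial in y; find its integer roots y ∈ {−4, ..., 4}, then test f_x and f at those candidates.
  x = -4: f_y(-4, y) = 18*y - 50; no integer root y with |y| ≤ 4.
  x = -3: f_y(-3, y) = 14*y - 32; no integer root y with |y| ≤ 4.
  x = -2: f_y(-2, y) = 10*y - 18; no integer root y with |y| ≤ 4.
  x = -1: f_y(-1, y) = 6*y - 8; no integer root y with |y| ≤ 4.
  x = 0: f_y(0, y) = 2*y - 2; vanishes at y ∈ {1}. (0, 1): f_x = 0, f = 0 — SINGULAR.
  x = 1: f_y(1, y) = -2*y; vanishes at y ∈ {0}. (1, 0): f_x = 5 ≠ 0.
  x = 2: f_y(2, y) = -6*y - 2; no integer root y with |y| ≤ 4.
  x = 3: f_y(3, y) = -10*y - 8; no integer root y with |y| ≤ 4.
  x = 4: f_y(4, y) = -14*y - 18; no integer root y with |y| ≤ 4.
Only singular point on the grid: (0, 1).
Classify: substitute x = 0 + u, y = 1 + v and expand: f = u**3 - 2*u**2*v - 2*u*v**2 + v**2.
No constant or linear terms (consistent with a singular point). Quadratic part: v**2. Cubic part: u**3 - 2*u**2*v - 2*u*v**2.
The quadratic part v**2 is a perfect square, so there is a single (double) tangent line v = 0, i.e. y = 1. Restricting the cubic part to that line (v = 0) leaves u**3 ≠ 0, so f is not divisible by v and the branch is v² ≈ -u**3 to lowest order — this is a cusp.
Classification: cusp.


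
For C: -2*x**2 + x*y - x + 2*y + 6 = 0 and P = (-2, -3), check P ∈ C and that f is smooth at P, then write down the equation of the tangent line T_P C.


Tangent line at P: 4*x + 8 = 0.

Step 1: f(-2, -3) = 0, so P lies on C.
Step 2: partial derivatives
  f_x(x, y) = -4*x + y - 1, f_y(x, y) = x + 2.
  f_x(P) = 4, f_y(P) = 0 (gradient nonzero, so P is smooth).
Step 3: tangent line at P: 4·(x − -2) + 0·(y − -3) = 0.
Expanding: 4*x + 8 = 0.


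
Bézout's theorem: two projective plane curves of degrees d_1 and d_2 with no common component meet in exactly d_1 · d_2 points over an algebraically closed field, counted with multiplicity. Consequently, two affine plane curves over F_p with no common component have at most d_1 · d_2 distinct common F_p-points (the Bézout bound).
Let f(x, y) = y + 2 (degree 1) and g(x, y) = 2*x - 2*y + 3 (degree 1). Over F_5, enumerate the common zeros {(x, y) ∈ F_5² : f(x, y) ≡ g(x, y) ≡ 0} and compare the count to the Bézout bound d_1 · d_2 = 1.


Common zeros: {(4, 3)}; count = 1; Bézout bound = 1.

deg(f) = 1, deg(g) = 1, so Bézout bound = 1.
Scan x ∈ F_5. For each x, list the y ∈ F_5 with f(x, y) ≡ 0 and those with g(x, y) ≡ 0 (mod 5); the common zeros in that column are the intersection.
  x = 0: f ≡ 0 at y ∈ {3}; g ≡ 0 at y ∈ {4}; common: ∅.
  x = 1: f ≡ 0 at y ∈ {3}; g ≡ 0 at y ∈ {0}; common: ∅.
  x = 2: f ≡ 0 at y ∈ {3}; g ≡ 0 at y ∈ {1}; common: ∅.
  x = 3: f ≡ 0 at y ∈ {3}; g ≡ 0 at y ∈ {2}; common: ∅.
  x = 4: f ≡ 0 at y ∈ {3}; g ≡ 0 at y ∈ {3}; common: {3}.
Collecting: common zeros = {(4, 3)}, so the count is 1.
Comparison with the Bézout bound: 1 ≤ 1 = deg(f)·deg(g), as expected for curves with no common component (the bound is attained).


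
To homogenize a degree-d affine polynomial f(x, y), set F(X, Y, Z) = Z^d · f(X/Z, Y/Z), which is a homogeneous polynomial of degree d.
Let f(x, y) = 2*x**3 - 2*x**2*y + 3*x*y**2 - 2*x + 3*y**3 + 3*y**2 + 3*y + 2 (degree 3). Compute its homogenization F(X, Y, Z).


F(X, Y, Z) = 2*X**3 - 2*X**2*Y + 3*X*Y**2 - 2*X*Z**2 + 3*Y**3 + 3*Y**2*Z + 3*Y*Z**2 + 2*Z**3

deg(f) = 3.
Substitute x = X/Z, y = Y/Z into f, then multiply by Z^3.
  monomial 2·x^3·y^0 ↦ 2·X^3·Y^0·Z^0.
  monomial -2·x^2·y^1 ↦ -2·X^2·Y^1·Z^0.
  monomial 3·x^1·y^2 ↦ 3·X^1·Y^2·Z^0.
  monomial -2·x^1·y^0 ↦ -2·X^1·Y^0·Z^2.
  monomial 3·x^0·y^3 ↦ 3·X^0·Y^3·Z^0.
  monomial 3·x^0·y^2 ↦ 3·X^0·Y^2·Z^1.
  monomial 3·x^0·y^1 ↦ 3·X^0·Y^1·Z^2.
  monomial 2·x^0·y^0 ↦ 2·X^0·Y^0·Z^3.
Collecting: F(X, Y, Z) = 2*X**3 - 2*X**2*Y + 3*X*Y**2 - 2*X*Z**2 + 3*Y**3 + 3*Y**2*Z + 3*Y*Z**2 + 2*Z**3.


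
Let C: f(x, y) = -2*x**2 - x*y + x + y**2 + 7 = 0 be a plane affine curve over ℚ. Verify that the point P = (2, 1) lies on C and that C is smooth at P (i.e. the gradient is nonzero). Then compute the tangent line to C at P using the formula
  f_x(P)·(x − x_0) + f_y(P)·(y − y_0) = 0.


Tangent line at P: 16 - 8*x = 0.

Step 1: f(2, 1) = 0, so P lies on C.
Step 2: partial derivatives
  f_x(x, y) = -4*x - y + 1, f_y(x, y) = -x + 2*y.
  f_x(P) = -8, f_y(P) = 0 (gradient nonzero, so P is smooth).
Step 3: tangent line at P: -8·(x − 2) + 0·(y − 1) = 0.
Expanding: 16 - 8*x = 0.


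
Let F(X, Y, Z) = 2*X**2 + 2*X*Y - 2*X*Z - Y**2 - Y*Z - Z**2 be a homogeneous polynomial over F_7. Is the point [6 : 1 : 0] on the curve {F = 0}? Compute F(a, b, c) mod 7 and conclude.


F(6,1,0) ≡ 6 (mod 7); P is NOT on the curve.

Evaluate F(6, 1, 0) term-by-term (mod 7).
  2*X**2 ↦ 2·36·1·1 = 72
  2*X*Y ↦ 2·6·1·1 = 12
  -2*X*Z ↦ -2·6·1·0 = 0
  -Y**2 ↦ -1·1·1·1 = -1
  -Y*Z ↦ -1·1·1·0 = 0
  -Z**2 ↦ -1·1·1·0 = 0
Sum: F(6, 1, 0) = (72) + (12) + (0) + (-1) + (0) + (0) = 83.
Reducing mod 7: 83 ≡ 6 (mod 7).
Since F(a, b, c) ≡ 6 ≠ 0 (mod 7), P does NOT lie on the curve.


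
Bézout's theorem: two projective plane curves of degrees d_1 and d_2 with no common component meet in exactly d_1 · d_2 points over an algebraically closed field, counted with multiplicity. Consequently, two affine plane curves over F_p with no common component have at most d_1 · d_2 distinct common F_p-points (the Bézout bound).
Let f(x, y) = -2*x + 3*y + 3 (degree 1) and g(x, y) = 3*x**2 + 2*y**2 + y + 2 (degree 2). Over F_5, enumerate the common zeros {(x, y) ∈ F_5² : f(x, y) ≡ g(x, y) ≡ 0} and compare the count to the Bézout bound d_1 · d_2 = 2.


Common zeros: {(4, 0)}; count = 1; Bézout bound = 2.

deg(f) = 1, deg(g) = 2, so Bézout bound = 2.
Scan x ∈ F_5. For each x, list the y ∈ F_5 with f(x, y) ≡ 0 and those with g(x, y) ≡ 0 (mod 5); the common zeros in that column are the intersection.
  x = 0: f ≡ 0 at y ∈ {4}; g ≡ 0 at y ∈ {1}; common: ∅.
  x = 1: f ≡ 0 at y ∈ {3}; g ≡ 0 at y ∈ {0, 2}; common: ∅.
  x = 2: f ≡ 0 at y ∈ {2}; g ≡ 0 at y ∈ {3, 4}; common: ∅.
  x = 3: f ≡ 0 at y ∈ {1}; g ≡ 0 at y ∈ {3, 4}; common: ∅.
  x = 4: f ≡ 0 at y ∈ {0}; g ≡ 0 at y ∈ {0, 2}; common: {0}.
Collecting: common zeros = {(4, 0)}, so the count is 1.
Comparison with the Bézout bound: 1 ≤ 2 = deg(f)·deg(g), as expected for curves with no common component (the affine F_5-count falls short of the bound because intersections may lie at infinity, over extension fields, or carry multiplicity).


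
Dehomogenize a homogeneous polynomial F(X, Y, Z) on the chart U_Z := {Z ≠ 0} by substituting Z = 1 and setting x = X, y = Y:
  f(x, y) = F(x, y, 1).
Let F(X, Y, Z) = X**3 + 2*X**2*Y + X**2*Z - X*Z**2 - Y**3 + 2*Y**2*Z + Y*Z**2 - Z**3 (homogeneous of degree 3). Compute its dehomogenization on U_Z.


f(x, y) = x**3 + 2*x**2*y + x**2 - x - y**3 + 2*y**2 + y - 1

On U_Z we set Z = 1. Each monomial c·X^i·Y^j·Z^k in F becomes c·x^i·y^j·1^k = c·x^i·y^j.
Substituting Z = 1: F(X, Y, 1) = x**3 + 2*x**2*y + x**2 - x - y**3 + 2*y**2 + y - 1.
Note: deg(f) ≤ deg(F) = 3; strict inequality happens when F is divisible by Z (lost terms).


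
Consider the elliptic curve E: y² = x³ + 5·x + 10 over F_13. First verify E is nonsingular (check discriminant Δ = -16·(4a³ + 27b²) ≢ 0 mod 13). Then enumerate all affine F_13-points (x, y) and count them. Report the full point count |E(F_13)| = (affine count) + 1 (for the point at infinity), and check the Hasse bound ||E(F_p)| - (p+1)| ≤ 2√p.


Affine points = {(0, 6), (0, 7), (1, 4), (1, 9), (3, 0), (4, 4), (4, 9), (5, 2), (5, 11), (6, 3), (6, 10), (8, 4), (8, 9), (9, 2), (9, 11), (12, 2), (12, 11)}; affine count = 17; |E(F_13)| = 18.

Discriminant check: Δ ∝ 4a³ + 27b² = 4·5³ + 27·10² = 4·125 + 27·100 ≡ 2 (mod 13). Nonzero ⇒ E is nonsingular.
For each x ∈ F_13, compute rhs = x³ + 5·x + 10 mod 13, then count y ∈ F_13 with y² ≡ rhs.
  x = 0: rhs = 10, matching y values: 6, 7 (2 points).
  x = 1: rhs = 3, matching y values: 4, 9 (2 points).
  x = 2: rhs = 2, matching y values: none (0 points).
  x = 3: rhs = 0, matching y values: 0 (1 points).
  x = 4: rhs = 3, matching y values: 4, 9 (2 points).
  x = 5: rhs = 4, matching y values: 2, 11 (2 points).
  x = 6: rhs = 9, matching y values: 3, 10 (2 points).
  x = 7: rhs = 11, matching y values: none (0 points).
  x = 8: rhs = 3, matching y values: 4, 9 (2 points).
  x = 9: rhs = 4, matching y values: 2, 11 (2 points).
  x = 10: rhs = 7, matching y values: none (0 points).
  x = 11: rhs = 5, matching y values: none (0 points).
  x = 12: rhs = 4, matching y values: 2, 11 (2 points).
Total affine count: 17.
Full point count |E(F_13)| = 17 + 1 = 18.
Hasse bound: |18 − (13+1)| = |4| = 4 ≤ 2√13 ≈ 7.2111 ✓.


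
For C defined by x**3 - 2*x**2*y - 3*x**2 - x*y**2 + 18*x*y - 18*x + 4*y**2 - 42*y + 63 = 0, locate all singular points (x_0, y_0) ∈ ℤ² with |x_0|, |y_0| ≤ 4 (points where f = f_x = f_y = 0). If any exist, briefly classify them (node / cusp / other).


Singular points: {(3, 3)}; classification: cusp.

Compute partial derivatives:
  f_x = 3*x**2 - 4*x*y - 6*x - y**2 + 18*y - 18.
  f_y = -2*x**2 - 2*x*y + 18*x + 8*y - 42.
Scan x_0 ∈ {−4, ..., 4}. For each x_0, f_y(x_0, y) is a polynomial in y; find its integer roots y ∈ {−4, ..., 4}, then test f_x and f at those candidates.
  x = -4: f_y(-4, y) = 16*y - 146; no integer root y with |y| ≤ 4.
  x = -3: f_y(-3, y) = 14*y - 114; no integer root y with |y| ≤ 4.
  x = -2: f_y(-2, y) = 12*y - 86; no integer root y with |y| ≤ 4.
  x = -1: f_y(-1, y) = 10*y - 62; no integer root y with |y| ≤ 4.
  x = 0: f_y(0, y) = 8*y - 42; no integer root y with |y| ≤ 4.
  x = 1: f_y(1, y) = 6*y - 26; no integer root y with |y| ≤ 4.
  x = 2: f_y(2, y) = 4*y - 14; no integer root y with |y| ≤ 4.
  x = 3: f_y(3, y) = 2*y - 6; vanishes at y ∈ {3}. (3, 3): f_x = 0, f = 0 — SINGULAR.
  x = 4: f_y(4, y) = -2; no integer root y with |y| ≤ 4.
Only singular point on the grid: (3, 3).
Classify: substitute x = 3 + u, y = 3 + v and expand: f = u**3 - 2*u**2*v - u*v**2 + v**2.
No constant or linear terms (consistent with a singular point). Quadratic part: v**2. Cubic part: u**3 - 2*u**2*v - u*v**2.
The quadratic part v**2 is a perfect square, so there is a single (double) tangent line v = 0, i.e. y = 3. Restricting the cubic part to that line (v = 0) leaves u**3 ≠ 0, so f is not divisible by v and the branch is v² ≈ -u**3 to lowest order — this is a cusp.
Classification: cusp.
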